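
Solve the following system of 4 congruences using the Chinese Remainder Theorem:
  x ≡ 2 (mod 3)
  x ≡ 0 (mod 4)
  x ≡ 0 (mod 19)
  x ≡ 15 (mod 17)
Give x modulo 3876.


Product of moduli M = 3 · 4 · 19 · 17 = 3876.
Merge one congruence at a time:
  Start: x ≡ 2 (mod 3).
  Combine with x ≡ 0 (mod 4); new modulus lcm = 12.
    Write x = 2 + 3·t and substitute into x ≡ 0 (mod 4): 3·t ≡ 0 − 2 = -2 (mod 4).
    Reduce coefficients mod 4: 3·t ≡ 2 (mod 4).
    The inverse of 3 mod 4 is 3 (since 3·3 = 9 = 2·4 + 1), so t ≡ 3·2 = 6 ≡ 2 (mod 4).
    Then x = 2 + 3·2 = 8, valid modulo lcm(3, 4) = 12: x ≡ 8 (mod 12).
  Combine with x ≡ 0 (mod 19); new modulus lcm = 228.
    Write x = 8 + 12·t and substitute into x ≡ 0 (mod 19): 12·t ≡ 0 − 8 = -8 (mod 19).
    Reduce coefficients mod 19: 12·t ≡ 11 (mod 19).
    The inverse of 12 mod 19 is 8 (since 12·8 = 96 = 5·19 + 1), so t ≡ 8·11 = 88 ≡ 12 (mod 19).
    Then x = 8 + 12·12 = 152, valid modulo lcm(12, 19) = 228: x ≡ 152 (mod 228).
  Combine with x ≡ 15 (mod 17); new modulus lcm = 3876.
    Write x = 152 + 228·t and substitute into x ≡ 15 (mod 17): 228·t ≡ 15 − 152 = -137 (mod 17).
    Reduce coefficients mod 17: 7·t ≡ 16 (mod 17).
    The inverse of 7 mod 17 is 5 (since 7·5 = 35 = 2·17 + 1), so t ≡ 5·16 = 80 ≡ 12 (mod 17).
    Then x = 152 + 228·12 = 2888, valid modulo lcm(228, 17) = 3876: x ≡ 2888 (mod 3876).
Verify against each original: 2888 mod 3 = 2, 2888 mod 4 = 0, 2888 mod 19 = 0, 2888 mod 17 = 15.

x ≡ 2888 (mod 3876).


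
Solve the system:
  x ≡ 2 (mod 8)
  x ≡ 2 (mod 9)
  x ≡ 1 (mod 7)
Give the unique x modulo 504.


Moduli 8, 9, 7 are pairwise coprime; by CRT there is a unique solution modulo M = 8 · 9 · 7 = 504.
Solve pairwise, accumulating the modulus:
  Start with x ≡ 2 (mod 8).
  Combine with x ≡ 2 (mod 9): since gcd(8, 9) = 1, we get a unique residue mod 72.
    Write x = 2 + 8·t and substitute into x ≡ 2 (mod 9): 8·t ≡ 2 − 2 = 0 (mod 9).
    The inverse of 8 mod 9 is 8 (since 8·8 = 64 = 7·9 + 1), so t ≡ 8·0 = 0 ≡ 0 (mod 9).
    Then x = 2 + 8·0 = 2, valid modulo lcm(8, 9) = 72: x ≡ 2 (mod 72).
  Combine with x ≡ 1 (mod 7): since gcd(72, 7) = 1, we get a unique residue mod 504.
    Write x = 2 + 72·t and substitute into x ≡ 1 (mod 7): 72·t ≡ 1 − 2 = -1 (mod 7).
    Reduce coefficients mod 7: 2·t ≡ 6 (mod 7).
    The inverse of 2 mod 7 is 4 (since 2·4 = 8 = 1·7 + 1), so t ≡ 4·6 = 24 ≡ 3 (mod 7).
    Then x = 2 + 72·3 = 218, valid modulo lcm(72, 7) = 504: x ≡ 218 (mod 504).
Verify: 218 mod 8 = 2 ✓, 218 mod 9 = 2 ✓, 218 mod 7 = 1 ✓.

x ≡ 218 (mod 504).


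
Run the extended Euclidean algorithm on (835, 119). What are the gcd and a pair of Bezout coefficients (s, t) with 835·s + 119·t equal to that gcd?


Euclidean algorithm on (835, 119) — divide until remainder is 0:
  835 = 7 · 119 + 2
  119 = 59 · 2 + 1
  2 = 2 · 1 + 0
gcd(835, 119) = 1.
Track Bezout coefficients alongside the remainders: start with r₀ = 835 = a·1 + b·0 (s = 1, t = 0) and r₁ = 119 = a·0 + b·1 (s = 0, t = 1); each new remainder r_{k+1} = r_{k-1} − q_k·r_k inherits s_{k+1} = s_{k-1} − q_k·s_k, t_{k+1} = t_{k-1} − q_k·t_k, so r_k = a·s_k + b·t_k at every step:
  q = 7: r = 2, s = 1 − 7·0 = 1, t = 0 − 7·1 = -7  (check: 835·1 + 119·(-7) = 2)
  q = 59: r = 1, s = 0 − 59·1 = -59, t = 1 − 59·(-7) = 414  (check: 835·(-59) + 119·414 = 1)
The row with r = 1 (the gcd) gives the Bezout coefficients s = -59, t = 414.
Result: 835 · (-59) + 119 · (414) = 1.

gcd(835, 119) = 1; s = -59, t = 414 (check: 835·(-59) + 119·414 = 1).


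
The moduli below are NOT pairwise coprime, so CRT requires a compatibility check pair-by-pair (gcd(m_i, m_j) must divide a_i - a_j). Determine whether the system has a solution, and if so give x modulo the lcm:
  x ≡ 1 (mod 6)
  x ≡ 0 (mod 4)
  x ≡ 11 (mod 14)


Moduli 6, 4, 14 are not pairwise coprime, so CRT works modulo lcm(m_i) when all pairwise compatibility conditions hold.
Pairwise compatibility: gcd(m_i, m_j) must divide a_i - a_j for every pair.
Merge one congruence at a time:
  Start: x ≡ 1 (mod 6).
  Combine with x ≡ 0 (mod 4): gcd(6, 4) = 2, and 0 - 1 = -1 is NOT divisible by 2.
    ⇒ system is inconsistent (no integer solution).

No solution (the system is inconsistent).


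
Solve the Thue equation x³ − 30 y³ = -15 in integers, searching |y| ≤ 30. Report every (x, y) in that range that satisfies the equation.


The equation is x³ - 30y³ = -15. For fixed y, x³ = 30·y³ − 15, so a solution requires the RHS to be a perfect cube.
Strategy: iterate y from -30 to 30, compute RHS = 30·y³ − 15, and check whether it is a (positive or negative) perfect cube.
Check small values of y:
  y = 0: RHS = -15 is not a perfect cube.
  y = 1: RHS = 15 is not a perfect cube.
  y = -1: RHS = -45 is not a perfect cube.
  y = 2: RHS = 225 is not a perfect cube.
  y = -2: RHS = -255 is not a perfect cube.
  y = 3: RHS = 795 is not a perfect cube.
  y = -3: RHS = -825 is not a perfect cube.
Continuing the search up to |y| = 30 finds no solutions either.
No (x, y) in the scanned range satisfies the equation.

No integer solutions with |y| ≤ 30.


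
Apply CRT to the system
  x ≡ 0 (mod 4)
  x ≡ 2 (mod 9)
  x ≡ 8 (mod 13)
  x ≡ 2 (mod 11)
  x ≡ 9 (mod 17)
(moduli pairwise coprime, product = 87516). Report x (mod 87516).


Product of moduli M = 4 · 9 · 13 · 11 · 17 = 87516.
Merge one congruence at a time:
  Start: x ≡ 0 (mod 4).
  Combine with x ≡ 2 (mod 9); new modulus lcm = 36.
    Write x = 0 + 4·t and substitute into x ≡ 2 (mod 9): 4·t ≡ 2 − 0 = 2 (mod 9).
    The inverse of 4 mod 9 is 7 (since 4·7 = 28 = 3·9 + 1), so t ≡ 7·2 = 14 ≡ 5 (mod 9).
    Then x = 0 + 4·5 = 20, valid modulo lcm(4, 9) = 36: x ≡ 20 (mod 36).
  Combine with x ≡ 8 (mod 13); new modulus lcm = 468.
    Write x = 20 + 36·t and substitute into x ≡ 8 (mod 13): 36·t ≡ 8 − 20 = -12 (mod 13).
    Reduce coefficients mod 13: 10·t ≡ 1 (mod 13).
    The inverse of 10 mod 13 is 4 (since 10·4 = 40 = 3·13 + 1), so t ≡ 4·1 = 4 ≡ 4 (mod 13).
    Then x = 20 + 36·4 = 164, valid modulo lcm(36, 13) = 468: x ≡ 164 (mod 468).
  Combine with x ≡ 2 (mod 11); new modulus lcm = 5148.
    Write x = 164 + 468·t and substitute into x ≡ 2 (mod 11): 468·t ≡ 2 − 164 = -162 (mod 11).
    Reduce coefficients mod 11: 6·t ≡ 3 (mod 11).
    The inverse of 6 mod 11 is 2 (since 6·2 = 12 = 1·11 + 1), so t ≡ 2·3 = 6 ≡ 6 (mod 11).
    Then x = 164 + 468·6 = 2972, valid modulo lcm(468, 11) = 5148: x ≡ 2972 (mod 5148).
  Combine with x ≡ 9 (mod 17); new modulus lcm = 87516.
    Write x = 2972 + 5148·t and substitute into x ≡ 9 (mod 17): 5148·t ≡ 9 − 2972 = -2963 (mod 17).
    Reduce coefficients mod 17: 14·t ≡ 12 (mod 17).
    The inverse of 14 mod 17 is 11 (since 14·11 = 154 = 9·17 + 1), so t ≡ 11·12 = 132 ≡ 13 (mod 17).
    Then x = 2972 + 5148·13 = 69896, valid modulo lcm(5148, 17) = 87516: x ≡ 69896 (mod 87516).
Verify against each original: 69896 mod 4 = 0, 69896 mod 9 = 2, 69896 mod 13 = 8, 69896 mod 11 = 2, 69896 mod 17 = 9.

x ≡ 69896 (mod 87516).


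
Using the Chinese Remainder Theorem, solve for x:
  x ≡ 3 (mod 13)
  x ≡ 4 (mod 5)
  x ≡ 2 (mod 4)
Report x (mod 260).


Moduli 13, 5, 4 are pairwise coprime; by CRT there is a unique solution modulo M = 13 · 5 · 4 = 260.
Solve pairwise, accumulating the modulus:
  Start with x ≡ 3 (mod 13).
  Combine with x ≡ 4 (mod 5): since gcd(13, 5) = 1, we get a unique residue mod 65.
    Write x = 3 + 13·t and substitute into x ≡ 4 (mod 5): 13·t ≡ 4 − 3 = 1 (mod 5).
    Reduce coefficients mod 5: 3·t ≡ 1 (mod 5).
    The inverse of 3 mod 5 is 2 (since 3·2 = 6 = 1·5 + 1), so t ≡ 2·1 = 2 ≡ 2 (mod 5).
    Then x = 3 + 13·2 = 29, valid modulo lcm(13, 5) = 65: x ≡ 29 (mod 65).
  Combine with x ≡ 2 (mod 4): since gcd(65, 4) = 1, we get a unique residue mod 260.
    Write x = 29 + 65·t and substitute into x ≡ 2 (mod 4): 65·t ≡ 2 − 29 = -27 (mod 4).
    Reduce coefficients mod 4: 1·t ≡ 1 (mod 4).
    So t ≡ 1 (mod 4).
    Then x = 29 + 65·1 = 94, valid modulo lcm(65, 4) = 260: x ≡ 94 (mod 260).
Verify: 94 mod 13 = 3 ✓, 94 mod 5 = 4 ✓, 94 mod 4 = 2 ✓.

x ≡ 94 (mod 260).


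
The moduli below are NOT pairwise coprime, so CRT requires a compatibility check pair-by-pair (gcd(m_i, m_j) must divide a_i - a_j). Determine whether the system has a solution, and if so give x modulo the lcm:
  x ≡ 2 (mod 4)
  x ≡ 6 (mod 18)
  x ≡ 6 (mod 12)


Moduli 4, 18, 12 are not pairwise coprime, so CRT works modulo lcm(m_i) when all pairwise compatibility conditions hold.
Pairwise compatibility: gcd(m_i, m_j) must divide a_i - a_j for every pair.
Merge one congruence at a time:
  Start: x ≡ 2 (mod 4).
  Combine with x ≡ 6 (mod 18): gcd(4, 18) = 2; 6 - 2 = 4, which IS divisible by 2, so compatible.
    Write x = 2 + 4·t and substitute into x ≡ 6 (mod 18): 4·t ≡ 6 − 2 = 4 (mod 18).
    Divide the congruence (and modulus) by g = 2: 2·t ≡ 2 (mod 9).
    The inverse of 2 mod 9 is 5 (since 2·5 = 10 = 1·9 + 1), so t ≡ 5·2 = 10 ≡ 1 (mod 9).
    Then x = 2 + 4·1 = 6, valid modulo lcm(4, 18) = 36: x ≡ 6 (mod 36).
  Combine with x ≡ 6 (mod 12): gcd(36, 12) = 12; 6 - 6 = 0, which IS divisible by 12, so compatible.
    Write x = 6 + 36·t and substitute into x ≡ 6 (mod 12): 36·t ≡ 6 − 6 = 0 (mod 12).
    Divide the congruence (and modulus) by g = 12: 3·t ≡ 0 (mod 1).
    Modulo 1 every t works; take t = 0.
    Then x = 6 + 36·0 = 6, valid modulo lcm(36, 12) = 36: x ≡ 6 (mod 36).
Verify: 6 mod 4 = 2, 6 mod 18 = 6, 6 mod 12 = 6.

x ≡ 6 (mod 36).


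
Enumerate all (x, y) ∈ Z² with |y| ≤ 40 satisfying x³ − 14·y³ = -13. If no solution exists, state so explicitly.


The equation is x³ - 14y³ = -13. For fixed y, x³ = 14·y³ − 13, so a solution requires the RHS to be a perfect cube.
Strategy: iterate y from -40 to 40, compute RHS = 14·y³ − 13, and check whether it is a (positive or negative) perfect cube.
Check small values of y:
  y = 0: RHS = -13 is not a perfect cube.
  y = 1: RHS = 1 = (1)³ ⇒ x = 1 works.
  y = -1: RHS = -27 = (-3)³ ⇒ x = -3 works.
  y = 2: RHS = 99 is not a perfect cube.
  y = -2: RHS = -125 = (-5)³ ⇒ x = -5 works.
  y = 3: RHS = 365 is not a perfect cube.
  y = -3: RHS = -391 is not a perfect cube.
Continuing the search up to |y| = 40 finds no further solutions beyond those listed.
Collected solutions: (1, 1), (-3, -1), (-5, -2).

Solutions (with |y| ≤ 40): (1, 1), (-3, -1), (-5, -2).


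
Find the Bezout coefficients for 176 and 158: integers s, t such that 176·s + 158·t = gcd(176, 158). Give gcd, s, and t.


Euclidean algorithm on (176, 158) — divide until remainder is 0:
  176 = 1 · 158 + 18
  158 = 8 · 18 + 14
  18 = 1 · 14 + 4
  14 = 3 · 4 + 2
  4 = 2 · 2 + 0
gcd(176, 158) = 2.
Track Bezout coefficients alongside the remainders: start with r₀ = 176 = a·1 + b·0 (s = 1, t = 0) and r₁ = 158 = a·0 + b·1 (s = 0, t = 1); each new remainder r_{k+1} = r_{k-1} − q_k·r_k inherits s_{k+1} = s_{k-1} − q_k·s_k, t_{k+1} = t_{k-1} − q_k·t_k, so r_k = a·s_k + b·t_k at every step:
  q = 1: r = 18, s = 1 − 1·0 = 1, t = 0 − 1·1 = -1  (check: 176·1 + 158·(-1) = 18)
  q = 8: r = 14, s = 0 − 8·1 = -8, t = 1 − 8·(-1) = 9  (check: 176·(-8) + 158·9 = 14)
  q = 1: r = 4, s = 1 − 1·(-8) = 9, t = -1 − 1·9 = -10  (check: 176·9 + 158·(-10) = 4)
  q = 3: r = 2, s = -8 − 3·9 = -35, t = 9 − 3·(-10) = 39  (check: 176·(-35) + 158·39 = 2)
The row with r = 2 (the gcd) gives the Bezout coefficients s = -35, t = 39.
Result: 176 · (-35) + 158 · (39) = 2.

gcd(176, 158) = 2; s = -35, t = 39 (check: 176·(-35) + 158·39 = 2).


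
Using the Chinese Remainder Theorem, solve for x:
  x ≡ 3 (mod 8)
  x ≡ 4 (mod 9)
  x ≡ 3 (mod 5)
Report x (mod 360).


Moduli 8, 9, 5 are pairwise coprime; by CRT there is a unique solution modulo M = 8 · 9 · 5 = 360.
Solve pairwise, accumulating the modulus:
  Start with x ≡ 3 (mod 8).
  Combine with x ≡ 4 (mod 9): since gcd(8, 9) = 1, we get a unique residue mod 72.
    Write x = 3 + 8·t and substitute into x ≡ 4 (mod 9): 8·t ≡ 4 − 3 = 1 (mod 9).
    The inverse of 8 mod 9 is 8 (since 8·8 = 64 = 7·9 + 1), so t ≡ 8·1 = 8 ≡ 8 (mod 9).
    Then x = 3 + 8·8 = 67, valid modulo lcm(8, 9) = 72: x ≡ 67 (mod 72).
  Combine with x ≡ 3 (mod 5): since gcd(72, 5) = 1, we get a unique residue mod 360.
    Write x = 67 + 72·t and substitute into x ≡ 3 (mod 5): 72·t ≡ 3 − 67 = -64 (mod 5).
    Reduce coefficients mod 5: 2·t ≡ 1 (mod 5).
    The inverse of 2 mod 5 is 3 (since 2·3 = 6 = 1·5 + 1), so t ≡ 3·1 = 3 ≡ 3 (mod 5).
    Then x = 67 + 72·3 = 283, valid modulo lcm(72, 5) = 360: x ≡ 283 (mod 360).
Verify: 283 mod 8 = 3 ✓, 283 mod 9 = 4 ✓, 283 mod 5 = 3 ✓.

x ≡ 283 (mod 360).


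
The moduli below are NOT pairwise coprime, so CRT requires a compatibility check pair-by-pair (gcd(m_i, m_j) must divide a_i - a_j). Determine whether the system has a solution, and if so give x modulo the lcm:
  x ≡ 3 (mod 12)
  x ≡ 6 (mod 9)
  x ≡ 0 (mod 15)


Moduli 12, 9, 15 are not pairwise coprime, so CRT works modulo lcm(m_i) when all pairwise compatibility conditions hold.
Pairwise compatibility: gcd(m_i, m_j) must divide a_i - a_j for every pair.
Merge one congruence at a time:
  Start: x ≡ 3 (mod 12).
  Combine with x ≡ 6 (mod 9): gcd(12, 9) = 3; 6 - 3 = 3, which IS divisible by 3, so compatible.
    Write x = 3 + 12·t and substitute into x ≡ 6 (mod 9): 12·t ≡ 6 − 3 = 3 (mod 9).
    Divide the congruence (and modulus) by g = 3: 4·t ≡ 1 (mod 3).
    Reduce coefficients mod 3: 1·t ≡ 1 (mod 3).
    So t ≡ 1 (mod 3).
    Then x = 3 + 12·1 = 15, valid modulo lcm(12, 9) = 36: x ≡ 15 (mod 36).
  Combine with x ≡ 0 (mod 15): gcd(36, 15) = 3; 0 - 15 = -15, which IS divisible by 3, so compatible.
    Write x = 15 + 36·t and substitute into x ≡ 0 (mod 15): 36·t ≡ 0 − 15 = -15 (mod 15).
    Divide the congruence (and modulus) by g = 3: 12·t ≡ -5 (mod 5).
    Reduce coefficients mod 5: 2·t ≡ 0 (mod 5).
    The inverse of 2 mod 5 is 3 (since 2·3 = 6 = 1·5 + 1), so t ≡ 3·0 = 0 ≡ 0 (mod 5).
    Then x = 15 + 36·0 = 15, valid modulo lcm(36, 15) = 180: x ≡ 15 (mod 180).
Verify: 15 mod 12 = 3, 15 mod 9 = 6, 15 mod 15 = 0.

x ≡ 15 (mod 180).


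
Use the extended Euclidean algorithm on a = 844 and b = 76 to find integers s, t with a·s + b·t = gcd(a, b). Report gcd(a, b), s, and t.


Euclidean algorithm on (844, 76) — divide until remainder is 0:
  844 = 11 · 76 + 8
  76 = 9 · 8 + 4
  8 = 2 · 4 + 0
gcd(844, 76) = 4.
Track Bezout coefficients alongside the remainders: start with r₀ = 844 = a·1 + b·0 (s = 1, t = 0) and r₁ = 76 = a·0 + b·1 (s = 0, t = 1); each new remainder r_{k+1} = r_{k-1} − q_k·r_k inherits s_{k+1} = s_{k-1} − q_k·s_k, t_{k+1} = t_{k-1} − q_k·t_k, so r_k = a·s_k + b·t_k at every step:
  q = 11: r = 8, s = 1 − 11·0 = 1, t = 0 − 11·1 = -11  (check: 844·1 + 76·(-11) = 8)
  q = 9: r = 4, s = 0 − 9·1 = -9, t = 1 − 9·(-11) = 100  (check: 844·(-9) + 76·100 = 4)
The row with r = 4 (the gcd) gives the Bezout coefficients s = -9, t = 100.
Result: 844 · (-9) + 76 · (100) = 4.

gcd(844, 76) = 4; s = -9, t = 100 (check: 844·(-9) + 76·100 = 4).


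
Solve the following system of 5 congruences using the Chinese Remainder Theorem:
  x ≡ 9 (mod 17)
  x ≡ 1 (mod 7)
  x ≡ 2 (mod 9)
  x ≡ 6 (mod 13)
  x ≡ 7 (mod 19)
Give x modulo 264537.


Product of moduli M = 17 · 7 · 9 · 13 · 19 = 264537.
Merge one congruence at a time:
  Start: x ≡ 9 (mod 17).
  Combine with x ≡ 1 (mod 7); new modulus lcm = 119.
    Write x = 9 + 17·t and substitute into x ≡ 1 (mod 7): 17·t ≡ 1 − 9 = -8 (mod 7).
    Reduce coefficients mod 7: 3·t ≡ 6 (mod 7).
    The inverse of 3 mod 7 is 5 (since 3·5 = 15 = 2·7 + 1), so t ≡ 5·6 = 30 ≡ 2 (mod 7).
    Then x = 9 + 17·2 = 43, valid modulo lcm(17, 7) = 119: x ≡ 43 (mod 119).
  Combine with x ≡ 2 (mod 9); new modulus lcm = 1071.
    Write x = 43 + 119·t and substitute into x ≡ 2 (mod 9): 119·t ≡ 2 − 43 = -41 (mod 9).
    Reduce coefficients mod 9: 2·t ≡ 4 (mod 9).
    The inverse of 2 mod 9 is 5 (since 2·5 = 10 = 1·9 + 1), so t ≡ 5·4 = 20 ≡ 2 (mod 9).
    Then x = 43 + 119·2 = 281, valid modulo lcm(119, 9) = 1071: x ≡ 281 (mod 1071).
  Combine with x ≡ 6 (mod 13); new modulus lcm = 13923.
    Write x = 281 + 1071·t and substitute into x ≡ 6 (mod 13): 1071·t ≡ 6 − 281 = -275 (mod 13).
    Reduce coefficients mod 13: 5·t ≡ 11 (mod 13).
    The inverse of 5 mod 13 is 8 (since 5·8 = 40 = 3·13 + 1), so t ≡ 8·11 = 88 ≡ 10 (mod 13).
    Then x = 281 + 1071·10 = 10991, valid modulo lcm(1071, 13) = 13923: x ≡ 10991 (mod 13923).
  Combine with x ≡ 7 (mod 19); new modulus lcm = 264537.
    Write x = 10991 + 13923·t and substitute into x ≡ 7 (mod 19): 13923·t ≡ 7 − 10991 = -10984 (mod 19).
    Reduce coefficients mod 19: 15·t ≡ 17 (mod 19).
    The inverse of 15 mod 19 is 14 (since 15·14 = 210 = 11·19 + 1), so t ≡ 14·17 = 238 ≡ 10 (mod 19).
    Then x = 10991 + 13923·10 = 150221, valid modulo lcm(13923, 19) = 264537: x ≡ 150221 (mod 264537).
Verify against each original: 150221 mod 17 = 9, 150221 mod 7 = 1, 150221 mod 9 = 2, 150221 mod 13 = 6, 150221 mod 19 = 7.

x ≡ 150221 (mod 264537).


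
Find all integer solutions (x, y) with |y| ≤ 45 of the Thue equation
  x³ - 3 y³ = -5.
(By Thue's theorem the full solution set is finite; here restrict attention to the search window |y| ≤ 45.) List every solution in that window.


The equation is x³ - 3y³ = -5. For fixed y, x³ = 3·y³ − 5, so a solution requires the RHS to be a perfect cube.
Strategy: iterate y from -45 to 45, compute RHS = 3·y³ − 5, and check whether it is a (positive or negative) perfect cube.
Check small values of y:
  y = 0: RHS = -5 is not a perfect cube.
  y = 1: RHS = -2 is not a perfect cube.
  y = -1: RHS = -8 = (-2)³ ⇒ x = -2 works.
  y = 2: RHS = 19 is not a perfect cube.
  y = -2: RHS = -29 is not a perfect cube.
  y = 3: RHS = 76 is not a perfect cube.
  y = -3: RHS = -86 is not a perfect cube.
Continuing the search up to |y| = 45 finds no further solutions beyond those listed.
Collected solutions: (-2, -1).

Solutions (with |y| ≤ 45): (-2, -1).


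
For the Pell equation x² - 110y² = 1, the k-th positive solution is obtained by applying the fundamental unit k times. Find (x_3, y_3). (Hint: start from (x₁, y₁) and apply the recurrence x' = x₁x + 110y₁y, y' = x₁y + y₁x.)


Step 1: Find the fundamental solution (x₁, y₁) of x² - 110y² = 1.
  Expand √110 as a continued fraction. a₀ = ⌊√110⌋ = 10; iterate m_{k+1} = d_k·a_k − m_k, d_{k+1} = (110 − m_{k+1}²)/d_k, a_{k+1} = ⌊(a₀ + m_{k+1})/d_{k+1}⌋ (starting m₀ = 0, d₀ = 1), with convergents p_k = a_k·p_{k-1} + p_{k-2}, q_k = a_k·q_{k-1} + q_{k-2} (p₋₁ = 1, q₋₁ = 0):
  k = 0: a₀ = 10; p₀/q₀ = 10/1; p₀² − 110·q₀² = 100 − 110 = -10.
  k = 1: m = 10, d = 10, a = ⌊(10 + 10)/10⌋ = 2; p/q = (2·10 + 1)/(2·1 + 0) = 21/2; p² − 110·q² = 441 − 440 = 1.
  The first convergent with p² − 110·q² = 1 gives the fundamental solution (x₁, y₁) = (21, 2).
Step 2: Apply the recurrence (x_{n+1}, y_{n+1}) = (x₁x_n + 110y₁y_n, x₁y_n + y₁x_n) repeatedly.
  From (x_1, y_1) = (21, 2): x_2 = 21·21 + 110·2·2 = 881; y_2 = 21·2 + 2·21 = 84.
  From (x_2, y_2) = (881, 84): x_3 = 21·881 + 110·2·84 = 36981; y_3 = 21·84 + 2·881 = 3526.
Step 3: Verify x_3² - 110·y_3² = 1367594361 - 1367594360 = 1 (should be 1). ✓

(x_1, y_1) = (21, 2); (x_3, y_3) = (36981, 3526).


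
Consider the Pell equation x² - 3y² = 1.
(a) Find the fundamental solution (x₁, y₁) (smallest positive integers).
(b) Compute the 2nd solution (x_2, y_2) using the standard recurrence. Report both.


Step 1: Find the fundamental solution (x₁, y₁) of x² - 3y² = 1.
  Expand √3 as a continued fraction. a₀ = ⌊√3⌋ = 1; iterate m_{k+1} = d_k·a_k − m_k, d_{k+1} = (3 − m_{k+1}²)/d_k, a_{k+1} = ⌊(a₀ + m_{k+1})/d_{k+1}⌋ (starting m₀ = 0, d₀ = 1), with convergents p_k = a_k·p_{k-1} + p_{k-2}, q_k = a_k·q_{k-1} + q_{k-2} (p₋₁ = 1, q₋₁ = 0):
  k = 0: a₀ = 1; p₀/q₀ = 1/1; p₀² − 3·q₀² = 1 − 3 = -2.
  k = 1: m = 1, d = 2, a = ⌊(1 + 1)/2⌋ = 1; p/q = (1·1 + 1)/(1·1 + 0) = 2/1; p² − 3·q² = 4 − 3 = 1.
  The first convergent with p² − 3·q² = 1 gives the fundamental solution (x₁, y₁) = (2, 1).
Step 2: Apply the recurrence (x_{n+1}, y_{n+1}) = (x₁x_n + 3y₁y_n, x₁y_n + y₁x_n) repeatedly.
  From (x_1, y_1) = (2, 1): x_2 = 2·2 + 3·1·1 = 7; y_2 = 2·1 + 1·2 = 4.
Step 3: Verify x_2² - 3·y_2² = 49 - 48 = 1 (should be 1). ✓

(x_1, y_1) = (2, 1); (x_2, y_2) = (7, 4).


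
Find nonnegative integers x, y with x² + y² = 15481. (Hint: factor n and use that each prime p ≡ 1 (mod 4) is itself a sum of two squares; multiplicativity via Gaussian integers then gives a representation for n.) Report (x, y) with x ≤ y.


Step 1: Factor n = 15481 = 113 · 137.
Step 2: Check the mod-4 condition on each prime factor: 113 ≡ 1 (mod 4), exponent 1; 137 ≡ 1 (mod 4), exponent 1.
All primes ≡ 3 (mod 4) appear to even exponent (or don't appear), so by the two-squares theorem n IS expressible as a sum of two squares.
Step 3: Build a representation. Here n = 113 · 137 is a product of primes ≡ 1 (mod 4). Each prime p ≡ 1 (mod 4) is itself a sum of two squares; find a² by testing p − a² for a perfect square:
  113: 113 − 1² = 112, 113 − 2² = 109, 113 − 3² = 104, 113 − 4² = 97, 113 − 5² = 88, 113 − 6² = 77, 113 − 7² = 64 = 8² ⇒ 113 = 7² + 8².
  137: 137 − 1² = 136, 137 − 2² = 133, 137 − 3² = 128, 137 − 4² = 121 = 11² ⇒ 137 = 4² + 11².
  Combine using the Brahmagupta–Fibonacci identity (a² + b²)(c² + d²) = (ac − bd)² + (ad + bc)² = (ac + bd)² + (ad − bc)²:
  113 · 137 = 15481: from (7² + 8²)(4² + 11²), take (7·4 − 8·11, 7·11 + 8·4) = (28 − 88, 77 + 32) = (-60, 109); dropping signs (only squares matter) gives (60, 109); check 60² + 109² = 3600 + 11881 = 15481 ✓.
Step 4: Order so x ≤ y and verify: 60² + 109² = 3600 + 11881 = 15481 = n. ✓

n = 15481 = 60² + 109² (one valid representation with x ≤ y).


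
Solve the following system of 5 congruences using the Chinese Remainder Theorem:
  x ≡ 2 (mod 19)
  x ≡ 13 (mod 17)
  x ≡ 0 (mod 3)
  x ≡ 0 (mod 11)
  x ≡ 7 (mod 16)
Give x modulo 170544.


Product of moduli M = 19 · 17 · 3 · 11 · 16 = 170544.
Merge one congruence at a time:
  Start: x ≡ 2 (mod 19).
  Combine with x ≡ 13 (mod 17); new modulus lcm = 323.
    Write x = 2 + 19·t and substitute into x ≡ 13 (mod 17): 19·t ≡ 13 − 2 = 11 (mod 17).
    Reduce coefficients mod 17: 2·t ≡ 11 (mod 17).
    The inverse of 2 mod 17 is 9 (since 2·9 = 18 = 1·17 + 1), so t ≡ 9·11 = 99 ≡ 14 (mod 17).
    Then x = 2 + 19·14 = 268, valid modulo lcm(19, 17) = 323: x ≡ 268 (mod 323).
  Combine with x ≡ 0 (mod 3); new modulus lcm = 969.
    Write x = 268 + 323·t and substitute into x ≡ 0 (mod 3): 323·t ≡ 0 − 268 = -268 (mod 3).
    Reduce coefficients mod 3: 2·t ≡ 2 (mod 3).
    The inverse of 2 mod 3 is 2 (since 2·2 = 4 = 1·3 + 1), so t ≡ 2·2 = 4 ≡ 1 (mod 3).
    Then x = 268 + 323·1 = 591, valid modulo lcm(323, 3) = 969: x ≡ 591 (mod 969).
  Combine with x ≡ 0 (mod 11); new modulus lcm = 10659.
    Write x = 591 + 969·t and substitute into x ≡ 0 (mod 11): 969·t ≡ 0 − 591 = -591 (mod 11).
    Reduce coefficients mod 11: 1·t ≡ 3 (mod 11).
    So t ≡ 3 (mod 11).
    Then x = 591 + 969·3 = 3498, valid modulo lcm(969, 11) = 10659: x ≡ 3498 (mod 10659).
  Combine with x ≡ 7 (mod 16); new modulus lcm = 170544.
    Write x = 3498 + 10659·t and substitute into x ≡ 7 (mod 16): 10659·t ≡ 7 − 3498 = -3491 (mod 16).
    Reduce coefficients mod 16: 3·t ≡ 13 (mod 16).
    The inverse of 3 mod 16 is 11 (since 3·11 = 33 = 2·16 + 1), so t ≡ 11·13 = 143 ≡ 15 (mod 16).
    Then x = 3498 + 10659·15 = 163383, valid modulo lcm(10659, 16) = 170544: x ≡ 163383 (mod 170544).
Verify against each original: 163383 mod 19 = 2, 163383 mod 17 = 13, 163383 mod 3 = 0, 163383 mod 11 = 0, 163383 mod 16 = 7.

x ≡ 163383 (mod 170544).


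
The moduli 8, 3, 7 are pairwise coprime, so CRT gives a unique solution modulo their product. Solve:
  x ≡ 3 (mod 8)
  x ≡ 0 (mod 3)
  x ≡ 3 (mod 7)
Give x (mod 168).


Moduli 8, 3, 7 are pairwise coprime; by CRT there is a unique solution modulo M = 8 · 3 · 7 = 168.
Solve pairwise, accumulating the modulus:
  Start with x ≡ 3 (mod 8).
  Combine with x ≡ 0 (mod 3): since gcd(8, 3) = 1, we get a unique residue mod 24.
    Write x = 3 + 8·t and substitute into x ≡ 0 (mod 3): 8·t ≡ 0 − 3 = -3 (mod 3).
    Reduce coefficients mod 3: 2·t ≡ 0 (mod 3).
    The inverse of 2 mod 3 is 2 (since 2·2 = 4 = 1·3 + 1), so t ≡ 2·0 = 0 ≡ 0 (mod 3).
    Then x = 3 + 8·0 = 3, valid modulo lcm(8, 3) = 24: x ≡ 3 (mod 24).
  Combine with x ≡ 3 (mod 7): since gcd(24, 7) = 1, we get a unique residue mod 168.
    Write x = 3 + 24·t and substitute into x ≡ 3 (mod 7): 24·t ≡ 3 − 3 = 0 (mod 7).
    Reduce coefficients mod 7: 3·t ≡ 0 (mod 7).
    The inverse of 3 mod 7 is 5 (since 3·5 = 15 = 2·7 + 1), so t ≡ 5·0 = 0 ≡ 0 (mod 7).
    Then x = 3 + 24·0 = 3, valid modulo lcm(24, 7) = 168: x ≡ 3 (mod 168).
Verify: 3 mod 8 = 3 ✓, 3 mod 3 = 0 ✓, 3 mod 7 = 3 ✓.

x ≡ 3 (mod 168).


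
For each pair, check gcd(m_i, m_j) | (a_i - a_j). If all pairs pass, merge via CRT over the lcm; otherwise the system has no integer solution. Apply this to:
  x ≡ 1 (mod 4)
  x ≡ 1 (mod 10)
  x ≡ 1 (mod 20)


Moduli 4, 10, 20 are not pairwise coprime, so CRT works modulo lcm(m_i) when all pairwise compatibility conditions hold.
Pairwise compatibility: gcd(m_i, m_j) must divide a_i - a_j for every pair.
Merge one congruence at a time:
  Start: x ≡ 1 (mod 4).
  Combine with x ≡ 1 (mod 10): gcd(4, 10) = 2; 1 - 1 = 0, which IS divisible by 2, so compatible.
    Write x = 1 + 4·t and substitute into x ≡ 1 (mod 10): 4·t ≡ 1 − 1 = 0 (mod 10).
    Divide the congruence (and modulus) by g = 2: 2·t ≡ 0 (mod 5).
    The inverse of 2 mod 5 is 3 (since 2·3 = 6 = 1·5 + 1), so t ≡ 3·0 = 0 ≡ 0 (mod 5).
    Then x = 1 + 4·0 = 1, valid modulo lcm(4, 10) = 20: x ≡ 1 (mod 20).
  Combine with x ≡ 1 (mod 20): gcd(20, 20) = 20; 1 - 1 = 0, which IS divisible by 20, so compatible.
    Write x = 1 + 20·t and substitute into x ≡ 1 (mod 20): 20·t ≡ 1 − 1 = 0 (mod 20).
    Divide the congruence (and modulus) by g = 20: 1·t ≡ 0 (mod 1).
    Modulo 1 every t works; take t = 0.
    Then x = 1 + 20·0 = 1, valid modulo lcm(20, 20) = 20: x ≡ 1 (mod 20).
Verify: 1 mod 4 = 1, 1 mod 10 = 1, 1 mod 20 = 1.

x ≡ 1 (mod 20).


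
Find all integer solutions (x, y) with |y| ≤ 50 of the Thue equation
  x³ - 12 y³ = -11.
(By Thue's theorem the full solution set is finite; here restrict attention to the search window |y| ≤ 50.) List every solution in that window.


The equation is x³ - 12y³ = -11. For fixed y, x³ = 12·y³ − 11, so a solution requires the RHS to be a perfect cube.
Strategy: iterate y from -50 to 50, compute RHS = 12·y³ − 11, and check whether it is a (positive or negative) perfect cube.
Check small values of y:
  y = 0: RHS = -11 is not a perfect cube.
  y = 1: RHS = 1 = (1)³ ⇒ x = 1 works.
  y = -1: RHS = -23 is not a perfect cube.
  y = 2: RHS = 85 is not a perfect cube.
  y = -2: RHS = -107 is not a perfect cube.
  y = 3: RHS = 313 is not a perfect cube.
  y = -3: RHS = -335 is not a perfect cube.
Continuing the search up to |y| = 50 finds no further solutions beyond those listed.
Collected solutions: (1, 1).

Solutions (with |y| ≤ 50): (1, 1).


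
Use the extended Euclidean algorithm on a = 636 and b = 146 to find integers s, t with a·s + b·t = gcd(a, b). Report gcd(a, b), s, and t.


Euclidean algorithm on (636, 146) — divide until remainder is 0:
  636 = 4 · 146 + 52
  146 = 2 · 52 + 42
  52 = 1 · 42 + 10
  42 = 4 · 10 + 2
  10 = 5 · 2 + 0
gcd(636, 146) = 2.
Track Bezout coefficients alongside the remainders: start with r₀ = 636 = a·1 + b·0 (s = 1, t = 0) and r₁ = 146 = a·0 + b·1 (s = 0, t = 1); each new remainder r_{k+1} = r_{k-1} − q_k·r_k inherits s_{k+1} = s_{k-1} − q_k·s_k, t_{k+1} = t_{k-1} − q_k·t_k, so r_k = a·s_k + b·t_k at every step:
  q = 4: r = 52, s = 1 − 4·0 = 1, t = 0 − 4·1 = -4  (check: 636·1 + 146·(-4) = 52)
  q = 2: r = 42, s = 0 − 2·1 = -2, t = 1 − 2·(-4) = 9  (check: 636·(-2) + 146·9 = 42)
  q = 1: r = 10, s = 1 − 1·(-2) = 3, t = -4 − 1·9 = -13  (check: 636·3 + 146·(-13) = 10)
  q = 4: r = 2, s = -2 − 4·3 = -14, t = 9 − 4·(-13) = 61  (check: 636·(-14) + 146·61 = 2)
The row with r = 2 (the gcd) gives the Bezout coefficients s = -14, t = 61.
Result: 636 · (-14) + 146 · (61) = 2.

gcd(636, 146) = 2; s = -14, t = 61 (check: 636·(-14) + 146·61 = 2).


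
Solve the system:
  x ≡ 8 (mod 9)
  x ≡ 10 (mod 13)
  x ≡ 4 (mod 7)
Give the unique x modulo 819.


Moduli 9, 13, 7 are pairwise coprime; by CRT there is a unique solution modulo M = 9 · 13 · 7 = 819.
Solve pairwise, accumulating the modulus:
  Start with x ≡ 8 (mod 9).
  Combine with x ≡ 10 (mod 13): since gcd(9, 13) = 1, we get a unique residue mod 117.
    Write x = 8 + 9·t and substitute into x ≡ 10 (mod 13): 9·t ≡ 10 − 8 = 2 (mod 13).
    The inverse of 9 mod 13 is 3 (since 9·3 = 27 = 2·13 + 1), so t ≡ 3·2 = 6 ≡ 6 (mod 13).
    Then x = 8 + 9·6 = 62, valid modulo lcm(9, 13) = 117: x ≡ 62 (mod 117).
  Combine with x ≡ 4 (mod 7): since gcd(117, 7) = 1, we get a unique residue mod 819.
    Write x = 62 + 117·t and substitute into x ≡ 4 (mod 7): 117·t ≡ 4 − 62 = -58 (mod 7).
    Reduce coefficients mod 7: 5·t ≡ 5 (mod 7).
    The inverse of 5 mod 7 is 3 (since 5·3 = 15 = 2·7 + 1), so t ≡ 3·5 = 15 ≡ 1 (mod 7).
    Then x = 62 + 117·1 = 179, valid modulo lcm(117, 7) = 819: x ≡ 179 (mod 819).
Verify: 179 mod 9 = 8 ✓, 179 mod 13 = 10 ✓, 179 mod 7 = 4 ✓.

x ≡ 179 (mod 819).


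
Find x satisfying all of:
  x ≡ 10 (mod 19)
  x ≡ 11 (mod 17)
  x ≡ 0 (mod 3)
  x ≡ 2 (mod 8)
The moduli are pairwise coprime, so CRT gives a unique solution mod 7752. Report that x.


Product of moduli M = 19 · 17 · 3 · 8 = 7752.
Merge one congruence at a time:
  Start: x ≡ 10 (mod 19).
  Combine with x ≡ 11 (mod 17); new modulus lcm = 323.
    Write x = 10 + 19·t and substitute into x ≡ 11 (mod 17): 19·t ≡ 11 − 10 = 1 (mod 17).
    Reduce coefficients mod 17: 2·t ≡ 1 (mod 17).
    The inverse of 2 mod 17 is 9 (since 2·9 = 18 = 1·17 + 1), so t ≡ 9·1 = 9 ≡ 9 (mod 17).
    Then x = 10 + 19·9 = 181, valid modulo lcm(19, 17) = 323: x ≡ 181 (mod 323).
  Combine with x ≡ 0 (mod 3); new modulus lcm = 969.
    Write x = 181 + 323·t and substitute into x ≡ 0 (mod 3): 323·t ≡ 0 − 181 = -181 (mod 3).
    Reduce coefficients mod 3: 2·t ≡ 2 (mod 3).
    The inverse of 2 mod 3 is 2 (since 2·2 = 4 = 1·3 + 1), so t ≡ 2·2 = 4 ≡ 1 (mod 3).
    Then x = 181 + 323·1 = 504, valid modulo lcm(323, 3) = 969: x ≡ 504 (mod 969).
  Combine with x ≡ 2 (mod 8); new modulus lcm = 7752.
    Write x = 504 + 969·t and substitute into x ≡ 2 (mod 8): 969·t ≡ 2 − 504 = -502 (mod 8).
    Reduce coefficients mod 8: 1·t ≡ 2 (mod 8).
    So t ≡ 2 (mod 8).
    Then x = 504 + 969·2 = 2442, valid modulo lcm(969, 8) = 7752: x ≡ 2442 (mod 7752).
Verify against each original: 2442 mod 19 = 10, 2442 mod 17 = 11, 2442 mod 3 = 0, 2442 mod 8 = 2.

x ≡ 2442 (mod 7752).


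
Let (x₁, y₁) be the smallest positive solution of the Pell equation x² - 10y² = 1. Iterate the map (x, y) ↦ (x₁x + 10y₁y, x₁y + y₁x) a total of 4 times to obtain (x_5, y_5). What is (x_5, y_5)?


Step 1: Find the fundamental solution (x₁, y₁) of x² - 10y² = 1.
  Expand √10 as a continued fraction. a₀ = ⌊√10⌋ = 3; iterate m_{k+1} = d_k·a_k − m_k, d_{k+1} = (10 − m_{k+1}²)/d_k, a_{k+1} = ⌊(a₀ + m_{k+1})/d_{k+1}⌋ (starting m₀ = 0, d₀ = 1), with convergents p_k = a_k·p_{k-1} + p_{k-2}, q_k = a_k·q_{k-1} + q_{k-2} (p₋₁ = 1, q₋₁ = 0):
  k = 0: a₀ = 3; p₀/q₀ = 3/1; p₀² − 10·q₀² = 9 − 10 = -1.
  k = 1: m = 3, d = 1, a = ⌊(3 + 3)/1⌋ = 6; p/q = (6·3 + 1)/(6·1 + 0) = 19/6; p² − 10·q² = 361 − 360 = 1.
  The first convergent with p² − 10·q² = 1 gives the fundamental solution (x₁, y₁) = (19, 6).
Step 2: Apply the recurrence (x_{n+1}, y_{n+1}) = (x₁x_n + 10y₁y_n, x₁y_n + y₁x_n) repeatedly.
  From (x_1, y_1) = (19, 6): x_2 = 19·19 + 10·6·6 = 721; y_2 = 19·6 + 6·19 = 228.
  From (x_2, y_2) = (721, 228): x_3 = 19·721 + 10·6·228 = 27379; y_3 = 19·228 + 6·721 = 8658.
  From (x_3, y_3) = (27379, 8658): x_4 = 19·27379 + 10·6·8658 = 1039681; y_4 = 19·8658 + 6·27379 = 328776.
  From (x_4, y_4) = (1039681, 328776): x_5 = 19·1039681 + 10·6·328776 = 39480499; y_5 = 19·328776 + 6·1039681 = 12484830.
Step 3: Verify x_5² - 10·y_5² = 1558709801289001 - 1558709801289000 = 1 (should be 1). ✓

(x_1, y_1) = (19, 6); (x_5, y_5) = (39480499, 12484830).


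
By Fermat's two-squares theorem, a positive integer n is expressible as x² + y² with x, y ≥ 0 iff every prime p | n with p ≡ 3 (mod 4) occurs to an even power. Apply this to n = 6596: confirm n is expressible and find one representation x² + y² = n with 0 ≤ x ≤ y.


Step 1: Factor n = 6596 = 2^2 · 17 · 97.
Step 2: Check the mod-4 condition on each prime factor: 2 = 2 (special); 17 ≡ 1 (mod 4), exponent 1; 97 ≡ 1 (mod 4), exponent 1.
All primes ≡ 3 (mod 4) appear to even exponent (or don't appear), so by the two-squares theorem n IS expressible as a sum of two squares.
Step 3: Build a representation. Group n = k² · m with k = 2 and m = 17 · 97 = 1649 (a product of primes ≡ 1 (mod 4)); a representation of m scales to one of n via (k·x)² + (k·y)² = k²(x² + y²). Each prime p ≡ 1 (mod 4) is itself a sum of two squares; find a² by testing p − a² for a perfect square:
  17: 17 − 1² = 16 = 4² ⇒ 17 = 1² + 4².
  97: 97 − 1² = 96, 97 − 2² = 93, 97 − 3² = 88, 97 − 4² = 81 = 9² ⇒ 97 = 4² + 9².
  Combine using the Brahmagupta–Fibonacci identity (a² + b²)(c² + d²) = (ac − bd)² + (ad + bc)² = (ac + bd)² + (ad − bc)²:
  17 · 97 = 1649: from (1² + 4²)(4² + 9²), take (1·4 − 4·9, 1·9 + 4·4) = (4 − 36, 9 + 16) = (-32, 25); dropping signs (only squares matter) gives (32, 25); check 32² + 25² = 1024 + 625 = 1649 ✓.
  Scale by k = 2: (2·32, 2·25) = (64, 50).
Step 4: Order so x ≤ y and verify: 50² + 64² = 2500 + 4096 = 6596 = n. ✓

n = 6596 = 50² + 64² (one valid representation with x ≤ y).


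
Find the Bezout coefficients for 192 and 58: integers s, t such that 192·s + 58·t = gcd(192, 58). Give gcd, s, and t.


Euclidean algorithm on (192, 58) — divide until remainder is 0:
  192 = 3 · 58 + 18
  58 = 3 · 18 + 4
  18 = 4 · 4 + 2
  4 = 2 · 2 + 0
gcd(192, 58) = 2.
Track Bezout coefficients alongside the remainders: start with r₀ = 192 = a·1 + b·0 (s = 1, t = 0) and r₁ = 58 = a·0 + b·1 (s = 0, t = 1); each new remainder r_{k+1} = r_{k-1} − q_k·r_k inherits s_{k+1} = s_{k-1} − q_k·s_k, t_{k+1} = t_{k-1} − q_k·t_k, so r_k = a·s_k + b·t_k at every step:
  q = 3: r = 18, s = 1 − 3·0 = 1, t = 0 − 3·1 = -3  (check: 192·1 + 58·(-3) = 18)
  q = 3: r = 4, s = 0 − 3·1 = -3, t = 1 − 3·(-3) = 10  (check: 192·(-3) + 58·10 = 4)
  q = 4: r = 2, s = 1 − 4·(-3) = 13, t = -3 − 4·10 = -43  (check: 192·13 + 58·(-43) = 2)
The row with r = 2 (the gcd) gives the Bezout coefficients s = 13, t = -43.
Result: 192 · (13) + 58 · (-43) = 2.

gcd(192, 58) = 2; s = 13, t = -43 (check: 192·13 + 58·(-43) = 2).


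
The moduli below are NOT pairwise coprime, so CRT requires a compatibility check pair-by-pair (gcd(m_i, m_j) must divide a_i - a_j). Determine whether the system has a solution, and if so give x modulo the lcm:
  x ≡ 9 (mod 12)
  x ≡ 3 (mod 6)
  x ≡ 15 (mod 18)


Moduli 12, 6, 18 are not pairwise coprime, so CRT works modulo lcm(m_i) when all pairwise compatibility conditions hold.
Pairwise compatibility: gcd(m_i, m_j) must divide a_i - a_j for every pair.
Merge one congruence at a time:
  Start: x ≡ 9 (mod 12).
  Combine with x ≡ 3 (mod 6): gcd(12, 6) = 6; 3 - 9 = -6, which IS divisible by 6, so compatible.
    Write x = 9 + 12·t and substitute into x ≡ 3 (mod 6): 12·t ≡ 3 − 9 = -6 (mod 6).
    Divide the congruence (and modulus) by g = 6: 2·t ≡ -1 (mod 1).
    Modulo 1 every t works; take t = 0.
    Then x = 9 + 12·0 = 9, valid modulo lcm(12, 6) = 12: x ≡ 9 (mod 12).
  Combine with x ≡ 15 (mod 18): gcd(12, 18) = 6; 15 - 9 = 6, which IS divisible by 6, so compatible.
    Write x = 9 + 12·t and substitute into x ≡ 15 (mod 18): 12·t ≡ 15 − 9 = 6 (mod 18).
    Divide the congruence (and modulus) by g = 6: 2·t ≡ 1 (mod 3).
    The inverse of 2 mod 3 is 2 (since 2·2 = 4 = 1·3 + 1), so t ≡ 2·1 = 2 ≡ 2 (mod 3).
    Then x = 9 + 12·2 = 33, valid modulo lcm(12, 18) = 36: x ≡ 33 (mod 36).
Verify: 33 mod 12 = 9, 33 mod 6 = 3, 33 mod 18 = 15.

x ≡ 33 (mod 36).


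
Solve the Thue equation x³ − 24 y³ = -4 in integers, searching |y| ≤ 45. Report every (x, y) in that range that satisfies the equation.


The equation is x³ - 24y³ = -4. For fixed y, x³ = 24·y³ − 4, so a solution requires the RHS to be a perfect cube.
Strategy: iterate y from -45 to 45, compute RHS = 24·y³ − 4, and check whether it is a (positive or negative) perfect cube.
Check small values of y:
  y = 0: RHS = -4 is not a perfect cube.
  y = 1: RHS = 20 is not a perfect cube.
  y = -1: RHS = -28 is not a perfect cube.
  y = 2: RHS = 188 is not a perfect cube.
  y = -2: RHS = -196 is not a perfect cube.
  y = 3: RHS = 644 is not a perfect cube.
  y = -3: RHS = -652 is not a perfect cube.
Continuing the search up to |y| = 45 finds no solutions either.
No (x, y) in the scanned range satisfies the equation.

No integer solutions with |y| ≤ 45.


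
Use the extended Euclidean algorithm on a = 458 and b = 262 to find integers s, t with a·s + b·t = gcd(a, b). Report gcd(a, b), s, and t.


Euclidean algorithm on (458, 262) — divide until remainder is 0:
  458 = 1 · 262 + 196
  262 = 1 · 196 + 66
  196 = 2 · 66 + 64
  66 = 1 · 64 + 2
  64 = 32 · 2 + 0
gcd(458, 262) = 2.
Track Bezout coefficients alongside the remainders: start with r₀ = 458 = a·1 + b·0 (s = 1, t = 0) and r₁ = 262 = a·0 + b·1 (s = 0, t = 1); each new remainder r_{k+1} = r_{k-1} − q_k·r_k inherits s_{k+1} = s_{k-1} − q_k·s_k, t_{k+1} = t_{k-1} − q_k·t_k, so r_k = a·s_k + b·t_k at every step:
  q = 1: r = 196, s = 1 − 1·0 = 1, t = 0 − 1·1 = -1  (check: 458·1 + 262·(-1) = 196)
  q = 1: r = 66, s = 0 − 1·1 = -1, t = 1 − 1·(-1) = 2  (check: 458·(-1) + 262·2 = 66)
  q = 2: r = 64, s = 1 − 2·(-1) = 3, t = -1 − 2·2 = -5  (check: 458·3 + 262·(-5) = 64)
  q = 1: r = 2, s = -1 − 1·3 = -4, t = 2 − 1·(-5) = 7  (check: 458·(-4) + 262·7 = 2)
The row with r = 2 (the gcd) gives the Bezout coefficients s = -4, t = 7.
Result: 458 · (-4) + 262 · (7) = 2.

gcd(458, 262) = 2; s = -4, t = 7 (check: 458·(-4) + 262·7 = 2).


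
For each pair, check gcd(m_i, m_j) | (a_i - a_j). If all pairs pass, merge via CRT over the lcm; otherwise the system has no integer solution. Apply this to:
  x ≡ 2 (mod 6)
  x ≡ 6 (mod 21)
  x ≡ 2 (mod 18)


Moduli 6, 21, 18 are not pairwise coprime, so CRT works modulo lcm(m_i) when all pairwise compatibility conditions hold.
Pairwise compatibility: gcd(m_i, m_j) must divide a_i - a_j for every pair.
Merge one congruence at a time:
  Start: x ≡ 2 (mod 6).
  Combine with x ≡ 6 (mod 21): gcd(6, 21) = 3, and 6 - 2 = 4 is NOT divisible by 3.
    ⇒ system is inconsistent (no integer solution).

No solution (the system is inconsistent).
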